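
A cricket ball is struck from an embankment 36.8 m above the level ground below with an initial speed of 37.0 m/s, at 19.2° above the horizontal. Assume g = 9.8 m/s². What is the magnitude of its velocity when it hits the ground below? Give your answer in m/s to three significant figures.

Horizontal component vₓ = 37.00 cos 19.2° = 34.94 m/s; vertical v_y0 = 37.00 sin 19.2° = 12.17 m/s.
The projectile lands when y = 36.8 + (12.17) t − ½·9.80·t² = 0. Positive root: t = (12.17 + √(12.17² + 2·9.80·36.8)) / 9.80 = (12.17 + 29.48) / 9.80 = 4.250 s.
Vertical velocity at impact: v_y = v_y0 − g t = 12.17 − 9.80 × 4.250 = −29.48 m/s.
Speed: |v| = √(vₓ² + v_y²) = √(34.94² + 29.48²) = 45.72 m/s.

45.7 m/s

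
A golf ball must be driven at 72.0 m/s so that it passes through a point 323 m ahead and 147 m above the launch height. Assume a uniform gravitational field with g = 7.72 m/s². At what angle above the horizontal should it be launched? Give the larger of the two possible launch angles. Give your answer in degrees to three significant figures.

Trajectory: y = x tanθ − g x² (1 + tan²θ)/(2v₀²). With x = 323, y = 147, v₀ = 72.0, g = 7.72:
77.68 tan²θ − 323 tanθ + (224.7) = 0.
tanθ = [323 ± √(323² − 4 × 77.68 × (224.7))] / (2 × 77.68) = (323 ± 185.8) / 155.4, giving tanθ = 0.8832 or 3.275.
θ = 41.45° or 73.02°; the larger is 73.02°.

73.0°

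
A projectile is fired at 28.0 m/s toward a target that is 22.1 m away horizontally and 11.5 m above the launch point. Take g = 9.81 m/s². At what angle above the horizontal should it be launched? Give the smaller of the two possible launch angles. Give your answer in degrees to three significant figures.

Trajectory: y = x tanθ − g x² (1 + tan²θ)/(2v₀²). With x = 22.1, y = 11.5, v₀ = 28.0, g = 9.81:
3.056 tan²θ − 22.1 tanθ + (14.56) = 0.
tanθ = [22.1 ± √(22.1² − 4 × 3.056 × (14.56))] / (2 × 3.056) = (22.1 ± 17.62) / 6.111, giving tanθ = 0.7329 or 6.500.
θ = 36.24° or 81.25°; the smaller is 36.24°.

36.2°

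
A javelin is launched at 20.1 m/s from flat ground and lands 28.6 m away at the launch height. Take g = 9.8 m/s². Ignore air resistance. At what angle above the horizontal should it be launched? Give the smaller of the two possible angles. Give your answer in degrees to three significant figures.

22.0°

R = v₀² sin 2θ / g gives sin 2θ = gR/v₀² = 9.80·28.6/20.1² = 0.6937.
2θ = 43.93° or 180° − 43.93° = 136.1°, so θ = 21.96° or 68.04°.
The smaller angle is 21.96°.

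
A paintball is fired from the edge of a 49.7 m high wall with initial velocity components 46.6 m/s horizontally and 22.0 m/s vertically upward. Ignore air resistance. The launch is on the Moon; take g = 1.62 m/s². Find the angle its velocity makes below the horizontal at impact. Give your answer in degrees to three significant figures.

28.6°

With up positive and y = 0 at the ground: y(t) = 49.7 + (22.00) t − 0.8100 t². Setting y = 0 and taking the positive root: t = [22.00 + √(22.00² + 2·1.62·49.7)] / 1.62 = (22.00 + 25.40) / 1.62 = 29.26 s.
At impact: v_y = v_y0 − g t = −25.40 m/s; vₓ = 46.60 m/s.
Angle below horizontal: arctan(|v_y|/vₓ) = arctan(25.40/46.60) = 28.59°.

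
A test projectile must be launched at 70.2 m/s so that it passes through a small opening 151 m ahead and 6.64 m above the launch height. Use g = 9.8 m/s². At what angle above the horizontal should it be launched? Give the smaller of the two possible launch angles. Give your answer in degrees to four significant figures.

11.32°

Trajectory: y = x tanθ − g x² (1 + tan²θ)/(2v₀²). With x = 151, y = 6.64, v₀ = 70.2, g = 9.80:
22.67 tan²θ − 151 tanθ + (29.31) = 0.
tanθ = [151 ± √(151² − 4 × 22.67 × (29.31))] / (2 × 22.67) = (151 ± 141.9) / 45.34, giving tanθ = 0.2001 or 6.460.
θ = 11.32° or 81.20°; the smaller is 11.32°.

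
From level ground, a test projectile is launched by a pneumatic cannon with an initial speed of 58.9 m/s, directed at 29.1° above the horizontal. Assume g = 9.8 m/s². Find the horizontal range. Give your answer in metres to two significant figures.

300 m

Resolve: vₓ = 58.90 cos 29.1° = 51.47 m/s and v_y0 = 58.90 sin 29.1° = 28.65 m/s.
Time aloft: T = 2 v_y0 / g = 2 × 28.65 / 9.80 = 5.846 s.
Horizontal distance R = vₓ T = 51.47 × 5.846 = 300.9 m.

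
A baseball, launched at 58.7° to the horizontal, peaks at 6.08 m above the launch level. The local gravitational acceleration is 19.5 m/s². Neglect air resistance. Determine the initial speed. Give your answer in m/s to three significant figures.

At the peak v_y = 0, so v_y0 = √(2gH) = √(2 × 19.5 × 6.08) = 15.40 m/s.
v_y0 = v₀ sin θ ⇒ v₀ = 15.40 / sin 58.7° = 18.02 m/s.

18.0 m/s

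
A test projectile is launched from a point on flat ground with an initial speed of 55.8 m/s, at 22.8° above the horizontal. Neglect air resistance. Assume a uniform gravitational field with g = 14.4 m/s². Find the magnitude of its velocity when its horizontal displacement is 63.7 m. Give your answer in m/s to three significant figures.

Horizontal component vₓ = 55.80 cos 22.8° = 51.44 m/s; vertical v_y0 = 55.80 sin 22.8° = 21.62 m/s.
x = vₓ t ⇒ t = 63.7/51.44 = 1.238 s.
Vertical velocity there: v_y = v_y0 − g t = 21.62 − 14.4 × 1.238 = 3.791 m/s.
Speed: √(vₓ² + v_y²) = √(51.44² + 3.791²) = 51.58 m/s.

51.6 m/s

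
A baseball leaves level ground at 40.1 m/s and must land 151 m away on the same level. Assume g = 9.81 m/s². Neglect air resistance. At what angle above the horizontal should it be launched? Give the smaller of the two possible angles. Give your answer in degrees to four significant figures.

From R = (v₀²/g) sin 2θ: sin 2θ = 9.81 × 151 / 1608.0 = 0.9212.
2θ = 67.10° or 180° − 67.10° = 112.9°, so θ = 33.55° or 56.45°.
The smaller angle is 33.55°.

33.55°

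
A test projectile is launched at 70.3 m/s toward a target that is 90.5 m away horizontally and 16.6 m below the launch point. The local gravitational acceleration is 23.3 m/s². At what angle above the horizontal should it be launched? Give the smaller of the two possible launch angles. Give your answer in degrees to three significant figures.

Trajectory: y = x tanθ − g x² (1 + tan²θ)/(2v₀²). With x = 90.5, y = −16.6, v₀ = 70.3, g = 23.3:
19.31 tan²θ − 90.5 tanθ + (2.707) = 0.
tanθ = [90.5 ± √(90.5² − 4 × 19.31 × (2.707))] / (2 × 19.31) = (90.5 ± 89.34) / 38.61, giving tanθ = 0.03010 or 4.657.
θ = 1.724° or 77.88°; the smaller is 1.724°.

1.72°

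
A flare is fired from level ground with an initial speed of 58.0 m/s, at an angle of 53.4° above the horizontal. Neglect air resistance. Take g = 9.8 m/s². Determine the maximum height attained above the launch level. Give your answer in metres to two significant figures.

110 m

Components: vₓ = 58.00 cos 53.4° = 34.58 m/s, v_y0 = 58.00 sin 53.4° = 46.56 m/s.
Peak height H = v_y0² / (2g) = 2168.2 / 19.60 = 110.6 m.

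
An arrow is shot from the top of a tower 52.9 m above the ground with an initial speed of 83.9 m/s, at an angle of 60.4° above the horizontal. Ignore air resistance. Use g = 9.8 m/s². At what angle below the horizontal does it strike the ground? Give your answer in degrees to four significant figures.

62.54°

Horizontal component vₓ = 83.90 cos 60.4° = 41.44 m/s; vertical v_y0 = 83.90 sin 60.4° = 72.95 m/s.
Vertical motion (up positive, ground at y = 0): 4.900 t² − (72.95) t − 52.9 = 0, so t = (72.95 + √(72.95² + 2·9.80·52.9)) / 9.80 = (72.95 + 79.74) / 9.80 = 15.58 s.
At impact: v_y = v_y0 − g t = −79.74 m/s; vₓ = 41.44 m/s.
Angle below horizontal: arctan(|v_y|/vₓ) = arctan(79.74/41.44) = 62.54°.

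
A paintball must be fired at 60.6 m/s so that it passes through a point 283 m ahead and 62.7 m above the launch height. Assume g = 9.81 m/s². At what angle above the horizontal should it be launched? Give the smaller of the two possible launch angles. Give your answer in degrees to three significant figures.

42.6°

Trajectory: y = x tanθ − g x² (1 + tan²θ)/(2v₀²). With x = 283, y = 62.7, v₀ = 60.6, g = 9.81:
107.0 tan²θ − 283 tanθ + (169.7) = 0.
tanθ = [283 ± √(283² − 4 × 107.0 × (169.7))] / (2 × 107.0) = (283 ± 86.54) / 213.9, giving tanθ = 0.9183 or 1.727.
θ = 42.56° or 59.93°; the smaller is 42.56°.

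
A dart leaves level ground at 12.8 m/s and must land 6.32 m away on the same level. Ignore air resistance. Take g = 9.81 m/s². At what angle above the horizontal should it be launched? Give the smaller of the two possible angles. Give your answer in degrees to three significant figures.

R = v₀² sin 2θ / g gives sin 2θ = gR/v₀² = 9.81·6.32/12.8² = 0.3784.
2θ = 22.24° or 180° − 22.24° = 157.8°, so θ = 11.12° or 78.88°.
The smaller angle is 11.12°.

11.1°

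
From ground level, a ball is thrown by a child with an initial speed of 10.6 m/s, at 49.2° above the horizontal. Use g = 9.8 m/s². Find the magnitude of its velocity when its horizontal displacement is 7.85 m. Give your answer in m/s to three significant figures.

Resolve: vₓ = 10.60 cos 49.2° = 6.926 m/s and v_y0 = 10.60 sin 49.2° = 8.024 m/s.
Time to reach x = 7.85 m: t = x/vₓ = 7.85/6.926 = 1.133 s.
Vertical velocity there: v_y = v_y0 − g t = 8.024 − 9.80 × 1.133 = −3.083 m/s.
Speed: √(vₓ² + v_y²) = √(6.926² + 3.083²) = 7.581 m/s.

7.58 m/s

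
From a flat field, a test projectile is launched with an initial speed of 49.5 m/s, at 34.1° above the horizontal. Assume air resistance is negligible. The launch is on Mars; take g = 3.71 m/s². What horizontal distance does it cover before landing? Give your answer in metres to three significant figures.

Horizontal component vₓ = 49.50 cos 34.1° = 40.99 m/s; vertical v_y0 = 49.50 sin 34.1° = 27.75 m/s.
Time aloft: T = 2 v_y0 / g = 2 × 27.75 / 3.71 = 14.96 s.
Horizontal distance R = vₓ T = 40.99 × 14.96 = 613.2 m.

613 m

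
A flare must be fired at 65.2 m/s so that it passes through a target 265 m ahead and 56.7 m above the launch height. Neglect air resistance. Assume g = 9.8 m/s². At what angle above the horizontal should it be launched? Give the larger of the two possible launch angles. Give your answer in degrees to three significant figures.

Trajectory: y = x tanθ − g x² (1 + tan²θ)/(2v₀²). With x = 265, y = 56.7, v₀ = 65.2, g = 9.80:
80.95 tan²θ − 265 tanθ + (137.6) = 0.
tanθ = [265 ± √(265² − 4 × 80.95 × (137.6))] / (2 × 80.95) = (265 ± 160.2) / 161.9, giving tanθ = 0.6475 or 2.626.
θ = 32.92° or 69.16°; the larger is 69.16°.

69.2°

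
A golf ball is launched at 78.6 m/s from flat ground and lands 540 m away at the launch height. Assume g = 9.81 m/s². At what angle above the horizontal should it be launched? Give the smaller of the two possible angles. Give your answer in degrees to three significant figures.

29.5°

R = v₀² sin 2θ / g gives sin 2θ = gR/v₀² = 9.81·540/78.6² = 0.8575.
2θ = 59.03° or 180° − 59.03° = 121.0°, so θ = 29.52° or 60.48°.
The smaller angle is 29.52°.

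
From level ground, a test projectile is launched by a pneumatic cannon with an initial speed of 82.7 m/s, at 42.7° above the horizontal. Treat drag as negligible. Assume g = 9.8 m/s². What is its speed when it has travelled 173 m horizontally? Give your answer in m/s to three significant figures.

67.0 m/s

Components: vₓ = 82.70 cos 42.7° = 60.78 m/s, v_y0 = 82.70 sin 42.7° = 56.08 m/s.
Time to reach x = 173 m: t = x/vₓ = 173/60.78 = 2.846 s.
Vertical velocity there: v_y = v_y0 − g t = 56.08 − 9.80 × 2.846 = 28.19 m/s.
Speed: √(vₓ² + v_y²) = √(60.78² + 28.19²) = 67.00 m/s.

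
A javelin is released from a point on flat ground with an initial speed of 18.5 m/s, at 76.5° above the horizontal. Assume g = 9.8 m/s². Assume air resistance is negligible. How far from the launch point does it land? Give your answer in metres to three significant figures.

Components: vₓ = 18.50 cos 76.5° = 4.319 m/s, v_y0 = 18.50 sin 76.5° = 17.99 m/s.
Time aloft: T = 2 v_y0 / g = 2 × 17.99 / 9.80 = 3.671 s.
Horizontal distance R = vₓ T = 4.319 × 3.671 = 15.85 m.

15.9 m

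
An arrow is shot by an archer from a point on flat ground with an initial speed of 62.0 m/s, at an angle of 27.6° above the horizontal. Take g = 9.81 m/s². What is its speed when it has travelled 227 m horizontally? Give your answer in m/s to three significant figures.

vₓ = 62.00 cos 27.6° = 54.94 m/s; v_y0 = 62.00 sin 27.6° = 28.72 m/s.
x = vₓ t ⇒ t = 227/54.94 = 4.131 s.
Vertical velocity there: v_y = v_y0 − g t = 28.72 − 9.81 × 4.131 = −11.80 m/s.
Speed: √(vₓ² + v_y²) = √(54.94² + 11.80²) = 56.20 m/s.

56.2 m/s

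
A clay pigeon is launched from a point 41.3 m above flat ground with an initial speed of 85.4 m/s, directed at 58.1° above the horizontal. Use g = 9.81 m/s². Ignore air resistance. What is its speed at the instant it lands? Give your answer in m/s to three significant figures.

Components: vₓ = 85.40 cos 58.1° = 45.13 m/s, v_y0 = 85.40 sin 58.1° = 72.50 m/s.
The projectile lands when y = 41.3 + (72.50) t − ½·9.81·t² = 0. Positive root: t = (72.50 + √(72.50² + 2·9.81·41.3)) / 9.81 = (72.50 + 77.89) / 9.81 = 15.33 s.
Vertical velocity at impact: v_y = v_y0 − g t = 72.50 − 9.81 × 15.33 = −77.89 m/s.
Speed: |v| = √(vₓ² + v_y²) = √(45.13² + 77.89²) = 90.02 m/s.

90.0 m/s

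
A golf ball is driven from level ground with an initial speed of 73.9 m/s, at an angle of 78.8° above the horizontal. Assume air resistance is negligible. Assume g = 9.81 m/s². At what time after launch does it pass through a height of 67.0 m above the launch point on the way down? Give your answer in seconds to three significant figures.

13.8 s

Horizontal component vₓ = 73.90 cos 78.8° = 14.35 m/s; vertical v_y0 = 73.90 sin 78.8° = 72.49 m/s.
Set y = v_y0 t − ½ g t² = 67.0: 4.905 t² − 72.49 t + 67.0 = 0.
t = [72.49 ± √(72.49² − 2·9.81·67.0)] / 9.81 = (72.49 ± 62.77) / 9.81, so t = 0.9906 s or t = 13.79 s.
The descending-branch root is 13.79 s.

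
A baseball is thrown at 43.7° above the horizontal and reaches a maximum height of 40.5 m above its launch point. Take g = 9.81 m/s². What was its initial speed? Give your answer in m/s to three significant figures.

At the peak v_y = 0, so v_y0 = √(2gH) = √(2 × 9.81 × 40.5) = 28.19 m/s.
v_y0 = v₀ sin θ ⇒ v₀ = 28.19 / sin 43.7° = 40.80 m/s.

40.8 m/s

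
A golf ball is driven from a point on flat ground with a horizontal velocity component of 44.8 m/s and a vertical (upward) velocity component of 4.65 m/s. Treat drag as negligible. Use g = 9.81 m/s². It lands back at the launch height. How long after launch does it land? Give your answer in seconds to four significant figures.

0.9480 s

Landing at launch height ⇒ T = 2 v_y0 / g = 2 × 4.650 / 9.81 = 0.9480 s.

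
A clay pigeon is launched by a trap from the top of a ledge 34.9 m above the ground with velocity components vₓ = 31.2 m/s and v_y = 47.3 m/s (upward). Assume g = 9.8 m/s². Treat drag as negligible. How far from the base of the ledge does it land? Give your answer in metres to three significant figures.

323 m

The projectile lands when y = 34.9 + (47.30) t − ½·9.80·t² = 0. Positive root: t = (47.30 + √(47.30² + 2·9.80·34.9)) / 9.80 = (47.30 + 54.05) / 9.80 = 10.34 s.
Horizontal distance: R = vₓ t = 31.20 × 10.34 = 322.7 m.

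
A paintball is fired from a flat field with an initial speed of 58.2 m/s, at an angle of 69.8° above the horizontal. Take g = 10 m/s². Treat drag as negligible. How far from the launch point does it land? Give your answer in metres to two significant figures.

220 m

Resolve: vₓ = 58.20 cos 69.8° = 20.10 m/s and v_y0 = 58.20 sin 69.8° = 54.62 m/s.
Flight time T = 2 v_y0 / g = 10.92 s.
Horizontal distance R = vₓ T = 20.10 × 10.92 = 219.5 m.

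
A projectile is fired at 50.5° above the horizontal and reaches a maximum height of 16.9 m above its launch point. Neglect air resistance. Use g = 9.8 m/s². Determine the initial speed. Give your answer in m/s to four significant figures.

23.59 m/s

At the peak v_y = 0, so v_y0 = √(2gH) = √(2 × 9.80 × 16.9) = 18.20 m/s.
v_y0 = v₀ sin θ ⇒ v₀ = 18.20 / sin 50.5° = 23.59 m/s.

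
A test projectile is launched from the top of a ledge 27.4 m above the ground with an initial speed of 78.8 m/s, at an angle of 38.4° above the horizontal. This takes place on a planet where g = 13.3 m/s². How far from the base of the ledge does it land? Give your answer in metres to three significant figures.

487 m

vₓ = 78.80 cos 38.4° = 61.76 m/s; v_y0 = 78.80 sin 38.4° = 48.95 m/s.
With up positive and y = 0 at the ground: y(t) = 27.4 + (48.95) t − 6.650 t². Setting y = 0 and taking the positive root: t = [48.95 + √(48.95² + 2·13.3·27.4)] / 13.3 = (48.95 + 55.90) / 13.3 = 7.883 s.
Horizontal distance: R = vₓ t = 61.76 × 7.883 = 486.8 m.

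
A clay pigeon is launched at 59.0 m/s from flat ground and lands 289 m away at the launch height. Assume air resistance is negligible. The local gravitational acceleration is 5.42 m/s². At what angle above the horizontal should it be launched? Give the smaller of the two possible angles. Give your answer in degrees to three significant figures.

13.4°

From R = (v₀²/g) sin 2θ: sin 2θ = 5.42 × 289 / 3481.0 = 0.4500.
2θ = 26.74° or 180° − 26.74° = 153.3°, so θ = 13.37° or 76.63°.
The smaller angle is 13.37°.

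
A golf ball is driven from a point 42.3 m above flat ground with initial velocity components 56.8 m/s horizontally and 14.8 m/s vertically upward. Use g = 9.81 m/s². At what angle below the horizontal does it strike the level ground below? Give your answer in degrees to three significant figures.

With up positive and y = 0 at the ground: y(t) = 42.3 + (14.80) t − 4.905 t². Setting y = 0 and taking the positive root: t = [14.80 + √(14.80² + 2·9.81·42.3)] / 9.81 = (14.80 + 32.39) / 9.81 = 4.810 s.
At impact: v_y = v_y0 − g t = −32.39 m/s; vₓ = 56.80 m/s.
Angle below horizontal: arctan(|v_y|/vₓ) = arctan(32.39/56.80) = 29.69°.

29.7°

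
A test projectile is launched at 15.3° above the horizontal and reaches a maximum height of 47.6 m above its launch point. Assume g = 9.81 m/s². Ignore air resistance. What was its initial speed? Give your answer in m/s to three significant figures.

At the peak v_y = 0, so v_y0 = √(2gH) = √(2 × 9.81 × 47.6) = 30.56 m/s.
v_y0 = v₀ sin θ ⇒ v₀ = 30.56 / sin 15.3° = 115.8 m/s.

116 m/s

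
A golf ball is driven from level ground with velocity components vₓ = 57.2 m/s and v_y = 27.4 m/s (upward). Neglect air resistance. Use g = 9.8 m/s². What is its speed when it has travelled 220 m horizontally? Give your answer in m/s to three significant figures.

x = vₓ t ⇒ t = 220/57.20 = 3.846 s.
Vertical velocity there: v_y = v_y0 − g t = 27.40 − 9.80 × 3.846 = −10.29 m/s.
Speed: √(vₓ² + v_y²) = √(57.20² + 10.29²) = 58.12 m/s.

58.1 m/s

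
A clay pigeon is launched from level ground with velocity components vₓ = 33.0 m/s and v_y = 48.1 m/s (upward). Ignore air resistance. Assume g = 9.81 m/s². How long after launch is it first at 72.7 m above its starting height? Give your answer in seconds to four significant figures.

Require v_y0 t − ½ g t² = 72.7, i.e. 4.905 t² − 48.10 t + 72.7 = 0.
t = [48.10 ± √(48.10² − 2·9.81·72.7)] / 9.81 = (48.10 ± 29.79) / 9.81, so t = 1.867 s or t = 7.940 s.
The first (ascending) time is 1.867 s.

1.867 s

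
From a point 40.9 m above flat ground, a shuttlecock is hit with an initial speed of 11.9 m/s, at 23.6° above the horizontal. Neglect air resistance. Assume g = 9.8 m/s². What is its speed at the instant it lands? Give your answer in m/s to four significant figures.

30.71 m/s

Horizontal component vₓ = 11.90 cos 23.6° = 10.90 m/s; vertical v_y0 = 11.90 sin 23.6° = 4.764 m/s.
Vertical motion (up positive, ground at y = 0): 4.900 t² − (4.764) t − 40.9 = 0, so t = (4.764 + √(4.764² + 2·9.80·40.9)) / 9.80 = (4.764 + 28.71) / 9.80 = 3.416 s.
Vertical velocity at impact: v_y = v_y0 − g t = 4.764 − 9.80 × 3.416 = −28.71 m/s.
Speed: |v| = √(vₓ² + v_y²) = √(10.90² + 28.71²) = 30.71 m/s.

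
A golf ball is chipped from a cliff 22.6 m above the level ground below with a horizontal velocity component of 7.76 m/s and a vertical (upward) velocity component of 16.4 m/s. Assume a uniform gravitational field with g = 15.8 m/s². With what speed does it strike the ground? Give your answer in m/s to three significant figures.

Vertical motion (up positive, ground at y = 0): 7.900 t² − (16.40) t − 22.6 = 0, so t = (16.40 + √(16.40² + 2·15.8·22.6)) / 15.8 = (16.40 + 31.35) / 15.8 = 3.022 s.
Vertical velocity at impact: v_y = v_y0 − g t = 16.40 − 15.8 × 3.022 = −31.35 m/s.
Speed: |v| = √(vₓ² + v_y²) = √(7.760² + 31.35²) = 32.30 m/s.

32.3 m/s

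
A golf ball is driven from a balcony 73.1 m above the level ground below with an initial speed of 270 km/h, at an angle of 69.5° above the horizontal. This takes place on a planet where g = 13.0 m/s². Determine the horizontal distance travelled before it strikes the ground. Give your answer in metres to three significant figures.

Convert: 270 km/h = 270/3.6 = 75.00 m/s.
vₓ = 75.00 cos 69.5° = 26.27 m/s; v_y0 = 75.00 sin 69.5° = 70.25 m/s.
With up positive and y = 0 at the ground: y(t) = 73.1 + (70.25) t − 6.500 t². Setting y = 0 and taking the positive root: t = [70.25 + √(70.25² + 2·13.0·73.1)] / 13.0 = (70.25 + 82.68) / 13.0 = 11.76 s.
Horizontal distance: R = vₓ t = 26.27 × 11.76 = 309.0 m.

309 m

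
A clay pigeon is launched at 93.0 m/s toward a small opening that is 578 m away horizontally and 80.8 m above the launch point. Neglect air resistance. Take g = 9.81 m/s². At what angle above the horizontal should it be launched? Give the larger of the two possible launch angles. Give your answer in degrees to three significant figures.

Trajectory: y = x tanθ − g x² (1 + tan²θ)/(2v₀²). With x = 578, y = 80.8, v₀ = 93.0, g = 9.81:
189.5 tan²θ − 578 tanθ + (270.3) = 0.
tanθ = [578 ± √(578² − 4 × 189.5 × (270.3))] / (2 × 189.5) = (578 ± 359.5) / 378.9, giving tanθ = 0.5765 or 2.474.
θ = 29.97° or 67.99°; the larger is 67.99°.

68.0°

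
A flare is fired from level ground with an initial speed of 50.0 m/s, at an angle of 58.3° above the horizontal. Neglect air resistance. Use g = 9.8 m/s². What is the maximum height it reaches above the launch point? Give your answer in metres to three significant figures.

Horizontal component vₓ = 50.00 cos 58.3° = 26.27 m/s; vertical v_y0 = 50.00 sin 58.3° = 42.54 m/s.
Peak height H = v_y0² / (2g) = 1809.7 / 19.60 = 92.33 m.

92.3 m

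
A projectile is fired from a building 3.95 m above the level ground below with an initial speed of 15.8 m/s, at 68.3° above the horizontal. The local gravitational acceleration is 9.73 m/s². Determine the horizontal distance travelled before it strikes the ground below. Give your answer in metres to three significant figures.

Horizontal component vₓ = 15.80 cos 68.3° = 5.842 m/s; vertical v_y0 = 15.80 sin 68.3° = 14.68 m/s.
The projectile lands when y = 3.95 + (14.68) t − ½·9.73·t² = 0. Positive root: t = (14.68 + √(14.68² + 2·9.73·3.95)) / 9.73 = (14.68 + 17.10) / 9.73 = 3.266 s.
Horizontal distance: R = vₓ t = 5.842 × 3.266 = 19.08 m.

19.1 m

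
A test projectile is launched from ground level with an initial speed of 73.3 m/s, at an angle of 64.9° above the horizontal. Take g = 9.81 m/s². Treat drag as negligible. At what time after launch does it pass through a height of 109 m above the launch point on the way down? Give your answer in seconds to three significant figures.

11.6 s

Components: vₓ = 73.30 cos 64.9° = 31.09 m/s, v_y0 = 73.30 sin 64.9° = 66.38 m/s.
Set y = v_y0 t − ½ g t² = 109: 4.905 t² − 66.38 t + 109 = 0.
Quadratic formula: t = (66.38 ± √2267.5) / 9.81 = (66.38 ± 47.62) / 9.81 → t = 1.912 s or 11.62 s.
The descending-branch root is 11.62 s.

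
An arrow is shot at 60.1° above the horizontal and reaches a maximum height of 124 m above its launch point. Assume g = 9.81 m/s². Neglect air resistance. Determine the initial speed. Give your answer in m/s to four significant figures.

At the peak v_y = 0, so v_y0 = √(2gH) = √(2 × 9.81 × 124) = 49.32 m/s.
v_y0 = v₀ sin θ ⇒ v₀ = 49.32 / sin 60.1° = 56.90 m/s.

56.90 m/s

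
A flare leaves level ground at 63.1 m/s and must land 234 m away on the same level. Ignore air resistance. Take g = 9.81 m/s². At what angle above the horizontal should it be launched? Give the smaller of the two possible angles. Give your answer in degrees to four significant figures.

Level-ground range R = v₀² sin(2θ)/g ⇒ sin(2θ) = gR/v₀² = 9.81 × 234 / 63.1² = 0.5765.
2θ = 35.21° or 180° − 35.21° = 144.8°, so θ = 17.60° or 72.40°.
The smaller angle is 17.60°.

17.60°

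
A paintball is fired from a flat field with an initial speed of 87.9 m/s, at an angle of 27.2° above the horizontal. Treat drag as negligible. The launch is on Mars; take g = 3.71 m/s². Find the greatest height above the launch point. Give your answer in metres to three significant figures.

218 m

Resolve: vₓ = 87.90 cos 27.2° = 78.18 m/s and v_y0 = 87.90 sin 27.2° = 40.18 m/s.
At the apex v_y = 0, so H = v_y0²/(2g) = 40.18²/7.420 = 217.6 m.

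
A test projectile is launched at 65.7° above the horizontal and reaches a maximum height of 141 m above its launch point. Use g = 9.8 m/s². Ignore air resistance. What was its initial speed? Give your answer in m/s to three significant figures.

At the peak v_y = 0, so v_y0 = √(2gH) = √(2 × 9.80 × 141) = 52.57 m/s.
v_y0 = v₀ sin θ ⇒ v₀ = 52.57 / sin 65.7° = 57.68 m/s.

57.7 m/s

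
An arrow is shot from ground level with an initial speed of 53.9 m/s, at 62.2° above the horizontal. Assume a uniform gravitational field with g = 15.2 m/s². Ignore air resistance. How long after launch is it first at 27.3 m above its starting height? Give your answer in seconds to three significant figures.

0.637 s

Horizontal component vₓ = 53.90 cos 62.2° = 25.14 m/s; vertical v_y0 = 53.90 sin 62.2° = 47.68 m/s.
Set y = v_y0 t − ½ g t² = 27.3: 7.600 t² − 47.68 t + 27.3 = 0.
Quadratic formula: t = (47.68 ± √1443.4) / 15.2 = (47.68 ± 37.99) / 15.2 → t = 0.6373 s or 5.636 s.
The first (ascending) time is 0.6373 s.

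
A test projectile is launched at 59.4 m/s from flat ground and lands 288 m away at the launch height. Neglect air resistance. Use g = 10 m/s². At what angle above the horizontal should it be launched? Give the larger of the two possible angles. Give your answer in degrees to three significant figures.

From R = (v₀²/g) sin 2θ: sin 2θ = 10.0 × 288 / 3528.4 = 0.8162.
2θ = 54.71° or 180° − 54.71° = 125.3°, so θ = 27.36° or 62.64°.
The larger angle is 62.64°.

62.6°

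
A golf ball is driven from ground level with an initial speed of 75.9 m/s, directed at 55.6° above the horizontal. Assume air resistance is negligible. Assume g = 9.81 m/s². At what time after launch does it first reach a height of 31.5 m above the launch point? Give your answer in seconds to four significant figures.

Resolve: vₓ = 75.90 cos 55.6° = 42.88 m/s and v_y0 = 75.90 sin 55.6° = 62.63 m/s.
Set y = v_y0 t − ½ g t² = 31.5: 4.905 t² − 62.63 t + 31.5 = 0.
t = [62.63 ± √(62.63² − 2·9.81·31.5)] / 9.81 = (62.63 ± 57.48) / 9.81, so t = 0.5245 s or t = 12.24 s.
The first (ascending) time is 0.5245 s.

0.5245 s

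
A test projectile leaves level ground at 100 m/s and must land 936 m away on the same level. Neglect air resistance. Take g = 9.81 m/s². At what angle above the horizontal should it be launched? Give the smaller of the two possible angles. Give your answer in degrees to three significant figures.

From R = (v₀²/g) sin 2θ: sin 2θ = 9.81 × 936 / 10000 = 0.9182.
2θ = 66.67° or 180° − 66.67° = 113.3°, so θ = 33.33° or 56.67°.
The smaller angle is 33.33°.

33.3°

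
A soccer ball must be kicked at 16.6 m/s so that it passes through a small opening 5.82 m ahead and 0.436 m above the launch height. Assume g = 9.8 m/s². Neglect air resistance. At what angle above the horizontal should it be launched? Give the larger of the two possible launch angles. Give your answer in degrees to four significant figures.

83.98°

Trajectory: y = x tanθ − g x² (1 + tan²θ)/(2v₀²). With x = 5.82, y = 0.436, v₀ = 16.6, g = 9.80:
0.6023 tan²θ − 5.82 tanθ + (1.038) = 0.
tanθ = [5.82 ± √(5.82² − 4 × 0.6023 × (1.038))] / (2 × 0.6023) = (5.82 ± 5.601) / 1.205, giving tanθ = 0.1818 or 9.481.
θ = 10.31° or 83.98°; the larger is 83.98°.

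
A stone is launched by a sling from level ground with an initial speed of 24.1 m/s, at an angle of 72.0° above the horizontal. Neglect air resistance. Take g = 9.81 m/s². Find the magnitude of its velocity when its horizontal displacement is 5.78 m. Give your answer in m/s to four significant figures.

Resolve: vₓ = 24.10 cos 72.0° = 7.447 m/s and v_y0 = 24.10 sin 72.0° = 22.92 m/s.
At x = 5.78 m, t = x/vₓ = 5.78/7.447 = 0.7761 s.
Vertical velocity there: v_y = v_y0 − g t = 22.92 − 9.81 × 0.7761 = 15.31 m/s.
Speed: √(vₓ² + v_y²) = √(7.447² + 15.31²) = 17.02 m/s.

17.02 m/s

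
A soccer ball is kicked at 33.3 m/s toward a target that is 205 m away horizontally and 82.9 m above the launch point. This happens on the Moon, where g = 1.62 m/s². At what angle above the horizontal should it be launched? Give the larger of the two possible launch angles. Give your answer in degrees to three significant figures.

80.6°

Trajectory: y = x tanθ − g x² (1 + tan²θ)/(2v₀²). With x = 205, y = 82.9, v₀ = 33.3, g = 1.62:
30.70 tan²θ − 205 tanθ + (113.6) = 0.
tanθ = [205 ± √(205² − 4 × 30.70 × (113.6))] / (2 × 30.70) = (205 ± 167.6) / 61.40, giving tanθ = 0.6098 or 6.068.
θ = 31.38° or 80.64°; the larger is 80.64°.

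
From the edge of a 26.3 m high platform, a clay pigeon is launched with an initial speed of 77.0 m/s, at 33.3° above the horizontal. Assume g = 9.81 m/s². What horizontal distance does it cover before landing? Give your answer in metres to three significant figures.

Horizontal component vₓ = 77.00 cos 33.3° = 64.36 m/s; vertical v_y0 = 77.00 sin 33.3° = 42.27 m/s.
Vertical motion (up positive, ground at y = 0): 4.905 t² − (42.27) t − 26.3 = 0, so t = (42.27 + √(42.27² + 2·9.81·26.3)) / 9.81 = (42.27 + 47.99) / 9.81 = 9.201 s.
Horizontal distance: R = vₓ t = 64.36 × 9.201 = 592.2 m.

592 m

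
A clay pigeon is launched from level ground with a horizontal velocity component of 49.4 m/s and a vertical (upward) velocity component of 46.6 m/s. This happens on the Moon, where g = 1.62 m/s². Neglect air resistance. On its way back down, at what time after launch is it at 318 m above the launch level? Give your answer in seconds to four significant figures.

Set y = v_y0 t − ½ g t² = 318: 0.8100 t² − 46.60 t + 318 = 0.
Quadratic formula: t = (46.60 ± √1141.2) / 1.62 = (46.60 ± 33.78) / 1.62 → t = 7.912 s or 49.62 s.
The descending-branch root is 49.62 s.

49.62 s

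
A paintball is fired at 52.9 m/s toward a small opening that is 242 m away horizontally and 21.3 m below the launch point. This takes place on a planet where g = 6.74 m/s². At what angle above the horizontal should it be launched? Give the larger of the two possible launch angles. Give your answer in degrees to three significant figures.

72.7°

Trajectory: y = x tanθ − g x² (1 + tan²θ)/(2v₀²). With x = 242, y = −21.3, v₀ = 52.9, g = 6.74:
70.53 tan²θ − 242 tanθ + (49.23) = 0.
tanθ = [242 ± √(242² − 4 × 70.53 × (49.23))] / (2 × 70.53) = (242 ± 211.4) / 141.1, giving tanθ = 0.2172 or 3.214.
θ = 12.25° or 72.72°; the larger is 72.72°.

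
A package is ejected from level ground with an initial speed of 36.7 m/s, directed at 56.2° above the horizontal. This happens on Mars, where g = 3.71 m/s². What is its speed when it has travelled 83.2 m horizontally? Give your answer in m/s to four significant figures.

Resolve: vₓ = 36.70 cos 56.2° = 20.42 m/s and v_y0 = 36.70 sin 56.2° = 30.50 m/s.
Time to reach x = 83.2 m: t = x/vₓ = 83.2/20.42 = 4.075 s.
Vertical velocity there: v_y = v_y0 − g t = 30.50 − 3.71 × 4.075 = 15.38 m/s.
Speed: √(vₓ² + v_y²) = √(20.42² + 15.38²) = 25.56 m/s.

25.56 m/s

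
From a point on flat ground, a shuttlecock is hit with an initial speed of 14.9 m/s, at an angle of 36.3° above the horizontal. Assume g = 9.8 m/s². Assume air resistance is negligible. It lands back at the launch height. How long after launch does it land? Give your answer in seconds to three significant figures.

1.80 s

Resolve: vₓ = 14.90 cos 36.3° = 12.01 m/s and v_y0 = 14.90 sin 36.3° = 8.821 m/s.
It returns to y = 0 when t = 2 v_y0 / g = 2(8.821)/9.80 = 1.800 s.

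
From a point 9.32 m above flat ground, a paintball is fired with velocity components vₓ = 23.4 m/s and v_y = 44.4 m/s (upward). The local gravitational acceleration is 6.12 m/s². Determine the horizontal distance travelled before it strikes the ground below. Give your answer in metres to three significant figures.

344 m

Vertical motion (up positive, ground at y = 0): 3.060 t² − (44.40) t − 9.32 = 0, so t = (44.40 + √(44.40² + 2·6.12·9.32)) / 6.12 = (44.40 + 45.67) / 6.12 = 14.72 s.
Horizontal distance: R = vₓ t = 23.40 × 14.72 = 344.4 m.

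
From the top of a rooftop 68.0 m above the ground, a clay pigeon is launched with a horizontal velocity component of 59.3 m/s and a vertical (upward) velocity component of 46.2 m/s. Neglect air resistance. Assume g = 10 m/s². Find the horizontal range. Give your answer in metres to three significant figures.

The projectile lands when y = 68.0 + (46.20) t − ½·10.0·t² = 0. Positive root: t = (46.20 + √(46.20² + 2·10.0·68.0)) / 10.0 = (46.20 + 59.11) / 10.0 = 10.53 s.
Horizontal distance: R = vₓ t = 59.30 × 10.53 = 624.5 m.

625 m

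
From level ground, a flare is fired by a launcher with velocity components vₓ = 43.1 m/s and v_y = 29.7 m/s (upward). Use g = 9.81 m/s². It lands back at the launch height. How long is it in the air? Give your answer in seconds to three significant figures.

6.06 s

Time of flight on level ground: T = 2 v_y0 / g = 2 × 29.70 / 9.81 = 6.055 s.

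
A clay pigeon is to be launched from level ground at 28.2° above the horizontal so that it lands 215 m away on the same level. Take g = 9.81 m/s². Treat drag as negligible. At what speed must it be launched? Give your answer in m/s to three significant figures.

50.3 m/s

On level ground R = v₀² sin 2θ / g ⇒ v₀ = √(gR / sin 2θ).
v₀ = √(9.81 × 215 / sin 56.40°) = √(2109 / 0.8329) = √2532.2 = 50.32 m/s.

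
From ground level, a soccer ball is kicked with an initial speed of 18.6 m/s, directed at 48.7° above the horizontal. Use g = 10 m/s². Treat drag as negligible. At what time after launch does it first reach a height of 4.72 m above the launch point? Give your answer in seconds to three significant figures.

vₓ = 18.60 cos 48.7° = 12.28 m/s; v_y0 = 18.60 sin 48.7° = 13.97 m/s.
Height y(t) = 13.97 t − 5.000 t² = 4.72 gives 5.000 t² − 13.97 t + 4.72 = 0.
t = [13.97 ± √(13.97² − 2·10.0·4.72)] / 10.0 = (13.97 ± 10.04) / 10.0, so t = 0.3931 s or t = 2.402 s.
The first (ascending) time is 0.3931 s.

0.393 s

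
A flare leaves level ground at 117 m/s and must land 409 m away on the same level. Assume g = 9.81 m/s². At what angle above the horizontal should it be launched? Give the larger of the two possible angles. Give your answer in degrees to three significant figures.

81.5°

Level-ground range R = v₀² sin(2θ)/g ⇒ sin(2θ) = gR/v₀² = 9.81 × 409 / 117² = 0.2931.
2θ = 17.04° or 180° − 17.04° = 163.0°, so θ = 8.522° or 81.48°.
The larger angle is 81.48°.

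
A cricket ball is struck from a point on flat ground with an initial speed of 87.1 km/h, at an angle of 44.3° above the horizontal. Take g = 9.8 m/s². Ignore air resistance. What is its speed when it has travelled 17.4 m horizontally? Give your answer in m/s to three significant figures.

18.7 m/s

Convert: 87.1 km/h = 87.1/3.6 = 24.19 m/s.
Components: vₓ = 24.19 cos 44.3° = 17.32 m/s, v_y0 = 24.19 sin 44.3° = 16.90 m/s.
At x = 17.4 m, t = x/vₓ = 17.4/17.32 = 1.005 s.
Vertical velocity there: v_y = v_y0 − g t = 16.90 − 9.80 × 1.005 = 7.050 m/s.
Speed: √(vₓ² + v_y²) = √(17.32² + 7.050²) = 18.70 m/s.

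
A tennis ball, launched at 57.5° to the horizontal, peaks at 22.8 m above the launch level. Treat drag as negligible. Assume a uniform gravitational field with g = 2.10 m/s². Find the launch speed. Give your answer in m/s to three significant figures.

11.6 m/s

At the peak v_y = 0, so v_y0 = √(2gH) = √(2 × 2.10 × 22.8) = 9.786 m/s.
v_y0 = v₀ sin θ ⇒ v₀ = 9.786 / sin 57.5° = 11.60 m/s.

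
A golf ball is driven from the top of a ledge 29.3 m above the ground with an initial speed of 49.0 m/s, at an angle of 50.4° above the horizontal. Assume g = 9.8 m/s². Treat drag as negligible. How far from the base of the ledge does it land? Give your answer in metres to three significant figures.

Horizontal component vₓ = 49.00 cos 50.4° = 31.23 m/s; vertical v_y0 = 49.00 sin 50.4° = 37.76 m/s.
The projectile lands when y = 29.3 + (37.76) t − ½·9.80·t² = 0. Positive root: t = (37.76 + √(37.76² + 2·9.80·29.3)) / 9.80 = (37.76 + 44.72) / 9.80 = 8.416 s.
Horizontal distance: R = vₓ t = 31.23 × 8.416 = 262.9 m.

263 m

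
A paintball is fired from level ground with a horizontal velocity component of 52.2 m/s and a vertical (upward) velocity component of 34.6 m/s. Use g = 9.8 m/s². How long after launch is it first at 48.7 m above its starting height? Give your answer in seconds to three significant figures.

1.94 s

Set y = v_y0 t − ½ g t² = 48.7: 4.900 t² − 34.60 t + 48.7 = 0.
t = [34.60 ± √(34.60² − 2·9.80·48.7)] / 9.80 = (34.60 ± 15.58) / 9.80, so t = 1.941 s or t = 5.120 s.
The first (ascending) time is 1.941 s.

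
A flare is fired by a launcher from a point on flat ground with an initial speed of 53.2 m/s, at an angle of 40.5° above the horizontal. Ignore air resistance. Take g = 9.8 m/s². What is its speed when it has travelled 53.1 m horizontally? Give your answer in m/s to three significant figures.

Resolve: vₓ = 53.20 cos 40.5° = 40.45 m/s and v_y0 = 53.20 sin 40.5° = 34.55 m/s.
Time to reach x = 53.1 m: t = x/vₓ = 53.1/40.45 = 1.313 s.
Vertical velocity there: v_y = v_y0 − g t = 34.55 − 9.80 × 1.313 = 21.69 m/s.
Speed: √(vₓ² + v_y²) = √(40.45² + 21.69²) = 45.90 m/s.

45.9 m/s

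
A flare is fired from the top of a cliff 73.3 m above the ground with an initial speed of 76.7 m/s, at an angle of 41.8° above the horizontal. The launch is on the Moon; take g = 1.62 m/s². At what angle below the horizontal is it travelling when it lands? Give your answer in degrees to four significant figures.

43.04°

Resolve: vₓ = 76.70 cos 41.8° = 57.18 m/s and v_y0 = 76.70 sin 41.8° = 51.12 m/s.
With up positive and y = 0 at the ground: y(t) = 73.3 + (51.12) t − 0.8100 t². Setting y = 0 and taking the positive root: t = [51.12 + √(51.12² + 2·1.62·73.3)] / 1.62 = (51.12 + 53.40) / 1.62 = 64.52 s.
At impact: v_y = v_y0 − g t = −53.40 m/s; vₓ = 57.18 m/s.
Angle below horizontal: arctan(|v_y|/vₓ) = arctan(53.40/57.18) = 43.04°.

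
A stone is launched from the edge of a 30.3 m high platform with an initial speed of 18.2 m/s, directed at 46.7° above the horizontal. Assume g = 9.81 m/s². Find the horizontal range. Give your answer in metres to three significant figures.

52.2 m

vₓ = 18.20 cos 46.7° = 12.48 m/s; v_y0 = 18.20 sin 46.7° = 13.25 m/s.
With up positive and y = 0 at the ground: y(t) = 30.3 + (13.25) t − 4.905 t². Setting y = 0 and taking the positive root: t = [13.25 + √(13.25² + 2·9.81·30.3)] / 9.81 = (13.25 + 27.75) / 9.81 = 4.179 s.
Horizontal distance: R = vₓ t = 12.48 × 4.179 = 52.16 m.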